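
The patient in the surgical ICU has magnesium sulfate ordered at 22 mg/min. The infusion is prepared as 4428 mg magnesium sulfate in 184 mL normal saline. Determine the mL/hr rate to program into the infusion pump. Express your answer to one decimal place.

54.9 mL/hr

22 mg/min × 60 min/hr = 1320 mg/hr
Concentration = 4428 mg ÷ 184 mL = 24.06522 mg/mL
Rate = 1320 mg/hr ÷ 24.06522 mg/mL = 54.85095 mL/hr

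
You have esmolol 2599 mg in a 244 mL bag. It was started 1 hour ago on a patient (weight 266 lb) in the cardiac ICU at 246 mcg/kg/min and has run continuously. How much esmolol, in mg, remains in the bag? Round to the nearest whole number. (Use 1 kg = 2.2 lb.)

Weight = 266 lb ÷ 2.2 lb/kg = 120.9091 kg
Dose = 246 mcg/kg/min × 120.9091 kg = 29743.64 mcg/min
29743.64 mcg/min × 60 min/hr = 1784618 mcg/hr
Concentration = 2599 mg ÷ 244 mL = 10.65164 mg/mL = 10651.64 mcg/mL
Rate = 1784618 mcg/hr ÷ 10651.64 mcg/mL = 167.544 mL/hr
Volume infused = 167.544 mL/hr × 1 hr = 167.544 mL
Volume remaining = 244 − 167.544 = 76.45601 mL
Drug remaining = 76.45601 mL × 10651.64 mcg/mL = 814381.8 mcg = 814.3818 mg

814 mg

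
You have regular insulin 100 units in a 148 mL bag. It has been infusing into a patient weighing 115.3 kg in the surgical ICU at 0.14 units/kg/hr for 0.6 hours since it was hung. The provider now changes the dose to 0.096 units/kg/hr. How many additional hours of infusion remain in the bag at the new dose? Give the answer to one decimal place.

Initial rate:
Dose = 0.14 units/kg/hr × 115.3 kg = 16.142 units/hr
Concentration = 100 units ÷ 148 mL = 0.6756757 units/mL
Rate = 16.142 units/hr ÷ 0.6756757 units/mL = 23.89016 mL/hr
Volume infused so far = 23.89016 mL/hr × 0.6 hr = 14.3341 mL
Volume remaining = 148 − 14.3341 = 133.6659 mL
New rate:
Dose = 0.096 units/kg/hr × 115.3 kg = 11.0688 units/hr
Rate = 11.0688 units/hr ÷ 0.6756757 units/mL = 16.38182 mL/hr
Time remaining = 133.6659 mL ÷ 16.38182 mL/hr = 8.159403 hr

8.2 hours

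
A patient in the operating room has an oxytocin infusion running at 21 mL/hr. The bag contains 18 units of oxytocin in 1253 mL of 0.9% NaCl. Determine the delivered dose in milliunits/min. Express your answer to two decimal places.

Concentration = 18 units ÷ 1253 mL = 0.01436552 units/mL = 14.36552 milliunits/mL
Drug rate = 21 mL/hr × 14.36552 milliunits/mL = 301.676 milliunits/hr
301.676 milliunits/hr ÷ 60 min/hr = 5.027933 milliunits/min

5.03 milliunits/min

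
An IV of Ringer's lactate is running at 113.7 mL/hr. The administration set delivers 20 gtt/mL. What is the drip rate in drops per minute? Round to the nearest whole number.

113.7 mL/hr ÷ 60 min/hr = 1.895 mL/min
1.895 mL/min × 20 gtt/mL = 37.9 gtt/min

38 gtt/min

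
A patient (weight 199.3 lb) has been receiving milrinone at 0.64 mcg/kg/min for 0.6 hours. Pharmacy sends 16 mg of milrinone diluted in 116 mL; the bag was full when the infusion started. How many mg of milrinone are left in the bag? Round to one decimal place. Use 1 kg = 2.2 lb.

13.9 mg

Weight = 199.3 lb ÷ 2.2 lb/kg = 90.59091 kg
Dose = 0.64 mcg/kg/min × 90.59091 kg = 57.97818 mcg/min
57.97818 mcg/min × 60 min/hr = 3478.691 mcg/hr
Concentration = 16 mg ÷ 116 mL = 0.137931 mg/mL = 137.931 mcg/mL
Rate = 3478.691 mcg/hr ÷ 137.931 mcg/mL = 25.22051 mL/hr
Volume infused = 25.22051 mL/hr × 0.6 hr = 15.13231 mL
Volume remaining = 116 − 15.13231 = 100.8677 mL
Drug remaining = 100.8677 mL × 137.931 mcg/mL = 13912.79 mcg = 13.91279 mg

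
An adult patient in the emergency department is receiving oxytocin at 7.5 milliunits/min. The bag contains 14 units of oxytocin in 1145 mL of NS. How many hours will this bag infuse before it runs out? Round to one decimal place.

31.1 hours

7.5 milliunits/min × 60 min/hr = 450 milliunits/hr
Concentration = 14 units ÷ 1145 mL = 0.01222707 units/mL = 12.22707 milliunits/mL
Rate = 450 milliunits/hr ÷ 12.22707 milliunits/mL = 36.80357 mL/hr
Duration = 1145 mL ÷ 36.80357 mL/hr = 31.11111 hr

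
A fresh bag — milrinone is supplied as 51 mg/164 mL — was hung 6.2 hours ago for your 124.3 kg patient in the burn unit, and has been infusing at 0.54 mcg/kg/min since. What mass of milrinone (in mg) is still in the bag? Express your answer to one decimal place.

26.0 mg

Dose = 0.54 mcg/kg/min × 124.3 kg = 67.122 mcg/min
67.122 mcg/min × 60 min/hr = 4027.32 mcg/hr
Concentration = 51 mg ÷ 164 mL = 0.3109756 mg/mL = 310.9756 mcg/mL
Rate = 4027.32 mcg/hr ÷ 310.9756 mcg/mL = 12.9506 mL/hr
Volume infused = 12.9506 mL/hr × 6.2 hr = 80.29371 mL
Volume remaining = 164 − 80.29371 = 83.70629 mL
Drug remaining = 83.70629 mL × 310.9756 mcg/mL = 26030.62 mcg = 26.03062 mg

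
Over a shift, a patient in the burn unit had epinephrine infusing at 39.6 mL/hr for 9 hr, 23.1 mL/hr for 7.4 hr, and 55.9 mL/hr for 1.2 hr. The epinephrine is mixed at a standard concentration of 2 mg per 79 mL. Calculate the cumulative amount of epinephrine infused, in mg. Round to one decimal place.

Concentration = 2 mg ÷ 79 mL = 0.02531646 mg/mL
Stage 1: 39.6 mL/hr × 9 hr = 356.4 mL → 356.4 mL × 0.02531646 mg/mL = 9.022785 mg
Stage 2: 23.1 mL/hr × 7.4 hr = 170.94 mL → 170.94 mL × 0.02531646 mg/mL = 4.327595 mg
Stage 3: 55.9 mL/hr × 1.2 hr = 67.08 mL → 67.08 mL × 0.02531646 mg/mL = 1.698228 mg
Total = 9.022785 + 4.327595 + 1.698228 = 15.04861 mg

15.0 mg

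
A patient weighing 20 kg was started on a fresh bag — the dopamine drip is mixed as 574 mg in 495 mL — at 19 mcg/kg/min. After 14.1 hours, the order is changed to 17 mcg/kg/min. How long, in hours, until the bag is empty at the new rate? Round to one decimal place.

12.4 hours

Initial rate:
Dose = 19 mcg/kg/min × 20 kg = 380 mcg/min
380 mcg/min × 60 min/hr = 22800 mcg/hr
Concentration = 574 mg ÷ 495 mL = 1.159596 mg/mL = 1159.596 mcg/mL
Rate = 22800 mcg/hr ÷ 1159.596 mcg/mL = 19.66202 mL/hr
Volume infused so far = 19.66202 mL/hr × 14.1 hr = 277.2345 mL
Volume remaining = 495 − 277.2345 = 217.7655 mL
New rate:
Dose = 17 mcg/kg/min × 20 kg = 340 mcg/min
340 mcg/min × 60 min/hr = 20400 mcg/hr
Rate = 20400 mcg/hr ÷ 1159.596 mcg/mL = 17.59233 mL/hr
Time remaining = 217.7655 mL ÷ 17.59233 mL/hr = 12.37843 hr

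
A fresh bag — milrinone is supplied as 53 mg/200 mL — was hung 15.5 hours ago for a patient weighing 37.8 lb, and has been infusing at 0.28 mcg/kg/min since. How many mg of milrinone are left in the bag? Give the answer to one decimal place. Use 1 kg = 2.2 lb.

Weight = 37.8 lb ÷ 2.2 lb/kg = 17.18182 kg
Dose = 0.28 mcg/kg/min × 17.18182 kg = 4.810909 mcg/min
4.810909 mcg/min × 60 min/hr = 288.6545 mcg/hr
Concentration = 53 mg ÷ 200 mL = 0.265 mg/mL = 265 mcg/mL
Rate = 288.6545 mcg/hr ÷ 265 mcg/mL = 1.089262 mL/hr
Volume infused = 1.089262 mL/hr × 15.5 hr = 16.88357 mL
Volume remaining = 200 − 16.88357 = 183.1164 mL
Drug remaining = 183.1164 mL × 265 mcg/mL = 48525.85 mcg = 48.52585 mg

48.5 mg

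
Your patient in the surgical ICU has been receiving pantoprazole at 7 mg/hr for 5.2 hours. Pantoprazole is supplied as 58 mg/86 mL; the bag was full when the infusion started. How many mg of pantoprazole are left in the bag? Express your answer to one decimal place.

21.6 mg

Concentration = 58 mg ÷ 86 mL = 0.6744186 mg/mL
Rate = 7 mg/hr ÷ 0.6744186 mg/mL = 10.37931 mL/hr
Volume infused = 10.37931 mL/hr × 5.2 hr = 53.97241 mL
Volume remaining = 86 − 53.97241 = 32.02759 mL
Drug remaining = 32.02759 mL × 0.6744186 mg/mL = 21.6 mg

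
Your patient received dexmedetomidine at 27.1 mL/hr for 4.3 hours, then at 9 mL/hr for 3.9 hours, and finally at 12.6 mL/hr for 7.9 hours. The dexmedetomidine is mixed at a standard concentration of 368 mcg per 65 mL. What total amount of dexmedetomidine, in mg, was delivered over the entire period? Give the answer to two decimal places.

Concentration = 368 mcg ÷ 65 mL = 5.661538 mcg/mL
Stage 1: 27.1 mL/hr × 4.3 hr = 116.53 mL → 116.53 mL × 5.661538 mcg/mL = 659.7391 mcg
Stage 2: 9 mL/hr × 3.9 hr = 35.1 mL → 35.1 mL × 5.661538 mcg/mL = 198.72 mcg
Stage 3: 12.6 mL/hr × 7.9 hr = 99.54 mL → 99.54 mL × 5.661538 mcg/mL = 563.5495 mcg
Total = 659.7391 + 198.72 + 563.5495 = 1422.009 mcg = 1.422009 mg

1.42 mg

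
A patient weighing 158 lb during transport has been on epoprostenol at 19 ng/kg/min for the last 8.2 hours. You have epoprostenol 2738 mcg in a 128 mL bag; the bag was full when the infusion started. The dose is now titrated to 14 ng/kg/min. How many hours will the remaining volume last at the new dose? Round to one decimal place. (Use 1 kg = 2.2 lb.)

34.3 hours

Initial rate:
Weight = 158 lb ÷ 2.2 lb/kg = 71.81818 kg
Dose = 19 ng/kg/min × 71.81818 kg = 1364.545 ng/min
1364.545 ng/min × 60 min/hr = 81872.73 ng/hr
Concentration = 2738 mcg ÷ 128 mL = 21.39062 mcg/mL = 21390.62 ng/mL
Rate = 81872.73 ng/hr ÷ 21390.62 ng/mL = 3.827505 mL/hr
Volume infused so far = 3.827505 mL/hr × 8.2 hr = 31.38554 mL
Volume remaining = 128 − 31.38554 = 96.61446 mL
New rate:
Dose = 14 ng/kg/min × 71.81818 kg = 1005.455 ng/min
1005.455 ng/min × 60 min/hr = 60327.27 ng/hr
Rate = 60327.27 ng/hr ÷ 21390.62 ng/mL = 2.820267 mL/hr
Time remaining = 96.61446 mL ÷ 2.820267 mL/hr = 34.2572 hr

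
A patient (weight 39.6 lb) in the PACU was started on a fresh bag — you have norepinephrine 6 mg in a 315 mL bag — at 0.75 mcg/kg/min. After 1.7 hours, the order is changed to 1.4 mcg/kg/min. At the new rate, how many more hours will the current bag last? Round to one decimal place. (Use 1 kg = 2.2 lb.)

Initial rate:
Weight = 39.6 lb ÷ 2.2 lb/kg = 18 kg
Dose = 0.75 mcg/kg/min × 18 kg = 13.5 mcg/min
13.5 mcg/min × 60 min/hr = 810 mcg/hr
Concentration = 6 mg ÷ 315 mL = 0.01904762 mg/mL = 19.04762 mcg/mL
Rate = 810 mcg/hr ÷ 19.04762 mcg/mL = 42.525 mL/hr
Volume infused so far = 42.525 mL/hr × 1.7 hr = 72.2925 mL
Volume remaining = 315 − 72.2925 = 242.7075 mL
New rate:
Dose = 1.4 mcg/kg/min × 18 kg = 25.2 mcg/min
25.2 mcg/min × 60 min/hr = 1512 mcg/hr
Rate = 1512 mcg/hr ÷ 19.04762 mcg/mL = 79.38 mL/hr
Time remaining = 242.7075 mL ÷ 79.38 mL/hr = 3.05754 hr

3.1 hours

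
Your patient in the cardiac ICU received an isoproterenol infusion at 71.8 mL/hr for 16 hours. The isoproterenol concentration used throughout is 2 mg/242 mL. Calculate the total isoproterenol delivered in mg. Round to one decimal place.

9.5 mg

Concentration = 2 mg ÷ 242 mL = 0.008264463 mg/mL = 8.264463 mcg/mL
Drug rate = 71.8 mL/hr × 8.264463 mcg/mL = 593.3884 mcg/hr
Total = 593.3884 mcg/hr × 16 hr = 9494.215 mcg = 9.494215 mg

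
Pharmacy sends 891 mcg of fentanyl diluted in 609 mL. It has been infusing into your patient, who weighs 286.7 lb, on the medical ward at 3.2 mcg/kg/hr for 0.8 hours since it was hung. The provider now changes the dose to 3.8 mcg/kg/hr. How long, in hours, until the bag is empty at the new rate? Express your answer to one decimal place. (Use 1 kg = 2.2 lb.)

1.1 hours

Initial rate:
Weight = 286.7 lb ÷ 2.2 lb/kg = 130.3182 kg
Dose = 3.2 mcg/kg/hr × 130.3182 kg = 417.0182 mcg/hr
Concentration = 891 mcg ÷ 609 mL = 1.463054 mcg/mL
Rate = 417.0182 mcg/hr ÷ 1.463054 mcg/mL = 285.0326 mL/hr
Volume infused so far = 285.0326 mL/hr × 0.8 hr = 228.0261 mL
Volume remaining = 609 − 228.0261 = 380.9739 mL
New rate:
Dose = 3.8 mcg/kg/hr × 130.3182 kg = 495.2091 mcg/hr
Rate = 495.2091 mcg/hr ÷ 1.463054 mcg/mL = 338.4762 mL/hr
Time remaining = 380.9739 mL ÷ 338.4762 mL/hr = 1.125556 hr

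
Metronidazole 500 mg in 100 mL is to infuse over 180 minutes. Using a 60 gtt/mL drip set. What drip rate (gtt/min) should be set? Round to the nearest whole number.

100 mL ÷ (180 min) = 0.5555556 mL/min
0.5555556 mL/min × 60 gtt/mL = 33.33333 gtt/min

33 gtt/min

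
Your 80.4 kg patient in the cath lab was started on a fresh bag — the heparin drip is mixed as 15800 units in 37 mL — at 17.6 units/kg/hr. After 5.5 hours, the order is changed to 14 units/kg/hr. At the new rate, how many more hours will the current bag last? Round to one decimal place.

Initial rate:
Dose = 17.6 units/kg/hr × 80.4 kg = 1415.04 units/hr
Concentration = 15800 units ÷ 37 mL = 427.027 units/mL
Rate = 1415.04 units/hr ÷ 427.027 units/mL = 3.313701 mL/hr
Volume infused so far = 3.313701 mL/hr × 5.5 hr = 18.22536 mL
Volume remaining = 37 − 18.22536 = 18.77464 mL
New rate:
Dose = 14 units/kg/hr × 80.4 kg = 1125.6 units/hr
Rate = 1125.6 units/hr ÷ 427.027 units/mL = 2.635899 mL/hr
Time remaining = 18.77464 mL ÷ 2.635899 mL/hr = 7.122672 hr

7.1 hours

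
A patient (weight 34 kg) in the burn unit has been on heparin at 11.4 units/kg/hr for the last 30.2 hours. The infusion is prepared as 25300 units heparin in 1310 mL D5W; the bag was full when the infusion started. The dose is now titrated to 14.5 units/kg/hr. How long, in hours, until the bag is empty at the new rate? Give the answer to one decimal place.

27.6 hours

Initial rate:
Dose = 11.4 units/kg/hr × 34 kg = 387.6 units/hr
Concentration = 25300 units ÷ 1310 mL = 19.31298 units/mL
Rate = 387.6 units/hr ÷ 19.31298 units/mL = 20.06941 mL/hr
Volume infused so far = 20.06941 mL/hr × 30.2 hr = 606.0961 mL
Volume remaining = 1310 − 606.0961 = 703.9039 mL
New rate:
Dose = 14.5 units/kg/hr × 34 kg = 493 units/hr
Rate = 493 units/hr ÷ 19.31298 units/mL = 25.52688 mL/hr
Time remaining = 703.9039 mL ÷ 25.52688 mL/hr = 27.57501 hr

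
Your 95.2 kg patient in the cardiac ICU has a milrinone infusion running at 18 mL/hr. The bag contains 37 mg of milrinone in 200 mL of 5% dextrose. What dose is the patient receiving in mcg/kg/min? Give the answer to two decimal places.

Concentration = 37 mg ÷ 200 mL = 0.185 mg/mL = 185 mcg/mL
Drug rate = 18 mL/hr × 185 mcg/mL = 3330 mcg/hr
3330 mcg/hr ÷ 60 min/hr = 55.5 mcg/min
55.5 mcg/min ÷ 95.2 kg = 0.5829832 mcg/kg/min

0.58 mcg/kg/min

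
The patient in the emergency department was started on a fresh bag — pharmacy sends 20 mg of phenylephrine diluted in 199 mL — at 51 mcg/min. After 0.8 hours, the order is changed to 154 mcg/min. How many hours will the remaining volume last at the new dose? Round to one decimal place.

Initial rate:
51 mcg/min × 60 min/hr = 3060 mcg/hr
Concentration = 20 mg ÷ 199 mL = 0.1005025 mg/mL = 100.5025 mcg/mL
Rate = 3060 mcg/hr ÷ 100.5025 mcg/mL = 30.447 mL/hr
Volume infused so far = 30.447 mL/hr × 0.8 hr = 24.3576 mL
Volume remaining = 199 − 24.3576 = 174.6424 mL
New rate:
154 mcg/min × 60 min/hr = 9240 mcg/hr
Rate = 9240 mcg/hr ÷ 100.5025 mcg/mL = 91.938 mL/hr
Time remaining = 174.6424 mL ÷ 91.938 mL/hr = 1.899567 hr

1.9 hours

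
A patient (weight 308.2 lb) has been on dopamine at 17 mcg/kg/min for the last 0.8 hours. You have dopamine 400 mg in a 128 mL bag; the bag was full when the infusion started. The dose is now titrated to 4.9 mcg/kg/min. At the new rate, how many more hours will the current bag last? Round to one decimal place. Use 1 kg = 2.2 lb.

6.9 hours

Initial rate:
Weight = 308.2 lb ÷ 2.2 lb/kg = 140.0909 kg
Dose = 17 mcg/kg/min × 140.0909 kg = 2381.545 mcg/min
2381.545 mcg/min × 60 min/hr = 142892.7 mcg/hr
Concentration = 400 mg ÷ 128 mL = 3.125 mg/mL = 3125 mcg/mL
Rate = 142892.7 mcg/hr ÷ 3125 mcg/mL = 45.72567 mL/hr
Volume infused so far = 45.72567 mL/hr × 0.8 hr = 36.58054 mL
Volume remaining = 128 − 36.58054 = 91.41946 mL
New rate:
Dose = 4.9 mcg/kg/min × 140.0909 kg = 686.4455 mcg/min
686.4455 mcg/min × 60 min/hr = 41186.73 mcg/hr
Rate = 41186.73 mcg/hr ÷ 3125 mcg/mL = 13.17975 mL/hr
Time remaining = 91.41946 mL ÷ 13.17975 mL/hr = 6.936356 hr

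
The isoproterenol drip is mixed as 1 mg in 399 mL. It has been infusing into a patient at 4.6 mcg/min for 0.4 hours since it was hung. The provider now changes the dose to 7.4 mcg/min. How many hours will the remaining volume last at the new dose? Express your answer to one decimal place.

2.0 hours

Initial rate:
4.6 mcg/min × 60 min/hr = 276 mcg/hr
Concentration = 1 mg ÷ 399 mL = 0.002506266 mg/mL = 2.506266 mcg/mL
Rate = 276 mcg/hr ÷ 2.506266 mcg/mL = 110.124 mL/hr
Volume infused so far = 110.124 mL/hr × 0.4 hr = 44.0496 mL
Volume remaining = 399 − 44.0496 = 354.9504 mL
New rate:
7.4 mcg/min × 60 min/hr = 444 mcg/hr
Rate = 444 mcg/hr ÷ 2.506266 mcg/mL = 177.156 mL/hr
Time remaining = 354.9504 mL ÷ 177.156 mL/hr = 2.003604 hr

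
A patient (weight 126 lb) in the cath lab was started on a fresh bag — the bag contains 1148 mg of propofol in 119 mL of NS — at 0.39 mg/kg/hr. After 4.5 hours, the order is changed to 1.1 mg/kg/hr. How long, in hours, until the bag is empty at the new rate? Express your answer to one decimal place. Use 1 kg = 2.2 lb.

Initial rate:
Weight = 126 lb ÷ 2.2 lb/kg = 57.27273 kg
Dose = 0.39 mg/kg/hr × 57.27273 kg = 22.33636 mg/hr
Concentration = 1148 mg ÷ 119 mL = 9.647059 mg/mL
Rate = 22.33636 mg/hr ÷ 9.647059 mg/mL = 2.315355 mL/hr
Volume infused so far = 2.315355 mL/hr × 4.5 hr = 10.4191 mL
Volume remaining = 119 − 10.4191 = 108.5809 mL
New rate:
Dose = 1.1 mg/kg/hr × 57.27273 kg = 63 mg/hr
Rate = 63 mg/hr ÷ 9.647059 mg/mL = 6.530488 mL/hr
Time remaining = 108.5809 mL ÷ 6.530488 mL/hr = 16.62677 hr

16.6 hours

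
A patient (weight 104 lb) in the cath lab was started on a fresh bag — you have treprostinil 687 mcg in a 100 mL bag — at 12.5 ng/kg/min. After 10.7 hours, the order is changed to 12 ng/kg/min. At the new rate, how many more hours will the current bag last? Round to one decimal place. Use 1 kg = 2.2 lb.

9.0 hours

Initial rate:
Weight = 104 lb ÷ 2.2 lb/kg = 47.27273 kg
Dose = 12.5 ng/kg/min × 47.27273 kg = 590.9091 ng/min
590.9091 ng/min × 60 min/hr = 35454.55 ng/hr
Concentration = 687 mcg ÷ 100 mL = 6.87 mcg/mL = 6870 ng/mL
Rate = 35454.55 ng/hr ÷ 6870 ng/mL = 5.160778 mL/hr
Volume infused so far = 5.160778 mL/hr × 10.7 hr = 55.22033 mL
Volume remaining = 100 − 55.22033 = 44.77967 mL
New rate:
Dose = 12 ng/kg/min × 47.27273 kg = 567.2727 ng/min
567.2727 ng/min × 60 min/hr = 34036.36 ng/hr
Rate = 34036.36 ng/hr ÷ 6870 ng/mL = 4.954347 mL/hr
Time remaining = 44.77967 mL ÷ 4.954347 mL/hr = 9.038462 hr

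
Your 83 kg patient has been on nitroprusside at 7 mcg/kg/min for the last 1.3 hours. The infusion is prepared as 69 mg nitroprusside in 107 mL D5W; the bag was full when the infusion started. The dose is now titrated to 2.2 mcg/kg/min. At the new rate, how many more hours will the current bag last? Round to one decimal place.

2.2 hours

Initial rate:
Dose = 7 mcg/kg/min × 83 kg = 581 mcg/min
581 mcg/min × 60 min/hr = 34860 mcg/hr
Concentration = 69 mg ÷ 107 mL = 0.6448598 mg/mL = 644.8598 mcg/mL
Rate = 34860 mcg/hr ÷ 644.8598 mcg/mL = 54.05826 mL/hr
Volume infused so far = 54.05826 mL/hr × 1.3 hr = 70.27574 mL
Volume remaining = 107 − 70.27574 = 36.72426 mL
New rate:
Dose = 2.2 mcg/kg/min × 83 kg = 182.6 mcg/min
182.6 mcg/min × 60 min/hr = 10956 mcg/hr
Rate = 10956 mcg/hr ÷ 644.8598 mcg/mL = 16.98974 mL/hr
Time remaining = 36.72426 mL ÷ 16.98974 mL/hr = 2.161555 hr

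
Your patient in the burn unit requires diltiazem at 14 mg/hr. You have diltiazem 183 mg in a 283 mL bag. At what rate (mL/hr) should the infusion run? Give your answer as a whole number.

Concentration = 183 mg ÷ 283 mL = 0.6466431 mg/mL
Rate = 14 mg/hr ÷ 0.6466431 mg/mL = 21.65027 mL/hr

22 mL/hr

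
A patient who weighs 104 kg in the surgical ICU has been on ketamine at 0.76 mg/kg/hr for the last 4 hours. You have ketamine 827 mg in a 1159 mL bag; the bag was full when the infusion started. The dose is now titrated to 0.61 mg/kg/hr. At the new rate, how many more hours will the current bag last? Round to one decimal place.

8.1 hours

Initial rate:
Dose = 0.76 mg/kg/hr × 104 kg = 79.04 mg/hr
Concentration = 827 mg ÷ 1159 mL = 0.7135462 mg/mL
Rate = 79.04 mg/hr ÷ 0.7135462 mg/mL = 110.7707 mL/hr
Volume infused so far = 110.7707 mL/hr × 4 hr = 443.0828 mL
Volume remaining = 1159 − 443.0828 = 715.9172 mL
New rate:
Dose = 0.61 mg/kg/hr × 104 kg = 63.44 mg/hr
Rate = 63.44 mg/hr ÷ 0.7135462 mg/mL = 88.90805 mL/hr
Time remaining = 715.9172 mL ÷ 88.90805 mL/hr = 8.052333 hr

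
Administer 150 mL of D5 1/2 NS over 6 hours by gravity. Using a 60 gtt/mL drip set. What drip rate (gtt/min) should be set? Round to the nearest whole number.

150 mL ÷ (6 hr × 60 = 360 min) = 0.4166667 mL/min
0.4166667 mL/min × 60 gtt/mL = 25 gtt/min

25 gtt/min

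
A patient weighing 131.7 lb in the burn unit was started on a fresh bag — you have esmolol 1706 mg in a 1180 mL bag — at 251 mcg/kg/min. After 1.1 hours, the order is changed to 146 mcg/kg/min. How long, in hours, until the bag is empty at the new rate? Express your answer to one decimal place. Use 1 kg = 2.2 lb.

1.4 hours

Initial rate:
Weight = 131.7 lb ÷ 2.2 lb/kg = 59.86364 kg
Dose = 251 mcg/kg/min × 59.86364 kg = 15025.77 mcg/min
15025.77 mcg/min × 60 min/hr = 901546.4 mcg/hr
Concentration = 1706 mg ÷ 1180 mL = 1.445763 mg/mL = 1445.763 mcg/mL
Rate = 901546.4 mcg/hr ÷ 1445.763 mcg/mL = 623.5784 mL/hr
Volume infused so far = 623.5784 mL/hr × 1.1 hr = 685.9362 mL
Volume remaining = 1180 − 685.9362 = 494.0638 mL
New rate:
Dose = 146 mcg/kg/min × 59.86364 kg = 8740.091 mcg/min
8740.091 mcg/min × 60 min/hr = 524405.5 mcg/hr
Rate = 524405.5 mcg/hr ÷ 1445.763 mcg/mL = 362.7189 mL/hr
Time remaining = 494.0638 mL ÷ 362.7189 mL/hr = 1.362112 hr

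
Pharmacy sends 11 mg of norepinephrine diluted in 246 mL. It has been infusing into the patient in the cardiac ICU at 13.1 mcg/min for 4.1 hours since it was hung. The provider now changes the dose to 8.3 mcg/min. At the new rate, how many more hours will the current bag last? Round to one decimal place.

Initial rate:
13.1 mcg/min × 60 min/hr = 786 mcg/hr
Concentration = 11 mg ÷ 246 mL = 0.04471545 mg/mL = 44.71545 mcg/mL
Rate = 786 mcg/hr ÷ 44.71545 mcg/mL = 17.57782 mL/hr
Volume infused so far = 17.57782 mL/hr × 4.1 hr = 72.06905 mL
Volume remaining = 246 − 72.06905 = 173.9309 mL
New rate:
8.3 mcg/min × 60 min/hr = 498 mcg/hr
Rate = 498 mcg/hr ÷ 44.71545 mcg/mL = 11.13709 mL/hr
Time remaining = 173.9309 mL ÷ 11.13709 mL/hr = 15.61727 hr

15.6 hours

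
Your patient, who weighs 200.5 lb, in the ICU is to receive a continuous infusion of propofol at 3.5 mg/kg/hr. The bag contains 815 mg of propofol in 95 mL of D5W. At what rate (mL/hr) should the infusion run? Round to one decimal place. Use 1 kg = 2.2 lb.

Weight = 200.5 lb ÷ 2.2 lb/kg = 91.13636 kg
Dose = 3.5 mg/kg/hr × 91.13636 kg = 318.9773 mg/hr
Concentration = 815 mg ÷ 95 mL = 8.578947 mg/mL
Rate = 318.9773 mg/hr ÷ 8.578947 mg/mL = 37.1814 mL/hr

37.2 mL/hr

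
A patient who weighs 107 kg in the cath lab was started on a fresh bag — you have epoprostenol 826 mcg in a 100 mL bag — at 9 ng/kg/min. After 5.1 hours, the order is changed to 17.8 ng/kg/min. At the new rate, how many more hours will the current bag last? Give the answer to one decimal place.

4.6 hours

Initial rate:
Dose = 9 ng/kg/min × 107 kg = 963 ng/min
963 ng/min × 60 min/hr = 57780 ng/hr
Concentration = 826 mcg ÷ 100 mL = 8.26 mcg/mL = 8260 ng/mL
Rate = 57780 ng/hr ÷ 8260 ng/mL = 6.995157 mL/hr
Volume infused so far = 6.995157 mL/hr × 5.1 hr = 35.6753 mL
Volume remaining = 100 − 35.6753 = 64.3247 mL
New rate:
Dose = 17.8 ng/kg/min × 107 kg = 1904.6 ng/min
1904.6 ng/min × 60 min/hr = 114276 ng/hr
Rate = 114276 ng/hr ÷ 8260 ng/mL = 13.83487 mL/hr
Time remaining = 64.3247 mL ÷ 13.83487 mL/hr = 4.649463 hr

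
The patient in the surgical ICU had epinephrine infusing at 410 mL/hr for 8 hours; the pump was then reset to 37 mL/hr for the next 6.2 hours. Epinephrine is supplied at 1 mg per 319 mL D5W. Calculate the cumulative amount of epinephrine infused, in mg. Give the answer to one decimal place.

Concentration = 1 mg ÷ 319 mL = 0.003134796 mg/mL
Stage 1: 410 mL/hr × 8 hr = 3280 mL → 3280 mL × 0.003134796 mg/mL = 10.28213 mg
Stage 2: 37 mL/hr × 6.2 hr = 229.4 mL → 229.4 mL × 0.003134796 mg/mL = 0.7191223 mg
Total = 10.28213 + 0.7191223 = 11.00125 mg

11.0 mg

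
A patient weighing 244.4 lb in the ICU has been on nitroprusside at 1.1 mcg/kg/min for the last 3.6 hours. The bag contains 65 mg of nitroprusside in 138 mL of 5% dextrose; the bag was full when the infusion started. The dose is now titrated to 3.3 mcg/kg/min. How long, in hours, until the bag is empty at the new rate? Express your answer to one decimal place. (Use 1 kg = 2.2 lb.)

Initial rate:
Weight = 244.4 lb ÷ 2.2 lb/kg = 111.0909 kg
Dose = 1.1 mcg/kg/min × 111.0909 kg = 122.2 mcg/min
122.2 mcg/min × 60 min/hr = 7332 mcg/hr
Concentration = 65 mg ÷ 138 mL = 0.4710145 mg/mL = 471.0145 mcg/mL
Rate = 7332 mcg/hr ÷ 471.0145 mcg/mL = 15.5664 mL/hr
Volume infused so far = 15.5664 mL/hr × 3.6 hr = 56.03904 mL
Volume remaining = 138 − 56.03904 = 81.96096 mL
New rate:
Dose = 3.3 mcg/kg/min × 111.0909 kg = 366.6 mcg/min
366.6 mcg/min × 60 min/hr = 21996 mcg/hr
Rate = 21996 mcg/hr ÷ 471.0145 mcg/mL = 46.6992 mL/hr
Time remaining = 81.96096 mL ÷ 46.6992 mL/hr = 1.755083 hr

1.8 hours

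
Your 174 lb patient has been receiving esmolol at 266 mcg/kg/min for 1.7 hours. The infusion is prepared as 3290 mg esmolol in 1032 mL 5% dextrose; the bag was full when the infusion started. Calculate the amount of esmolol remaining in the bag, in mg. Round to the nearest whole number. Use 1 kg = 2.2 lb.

Weight = 174 lb ÷ 2.2 lb/kg = 79.09091 kg
Dose = 266 mcg/kg/min × 79.09091 kg = 21038.18 mcg/min
21038.18 mcg/min × 60 min/hr = 1262291 mcg/hr
Concentration = 3290 mg ÷ 1032 mL = 3.187984 mg/mL = 3187.984 mcg/mL
Rate = 1262291 mcg/hr ÷ 3187.984 mcg/mL = 395.9526 mL/hr
Volume infused = 395.9526 mL/hr × 1.7 hr = 673.1195 mL
Volume remaining = 1032 − 673.1195 = 358.8805 mL
Drug remaining = 358.8805 mL × 3187.984 mcg/mL = 1144105 mcg = 1144.105 mg

1144 mg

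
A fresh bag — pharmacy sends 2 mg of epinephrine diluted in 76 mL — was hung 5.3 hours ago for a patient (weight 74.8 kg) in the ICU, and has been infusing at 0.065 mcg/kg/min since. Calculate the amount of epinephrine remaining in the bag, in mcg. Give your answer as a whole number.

454 mcg

Dose = 0.065 mcg/kg/min × 74.8 kg = 4.862 mcg/min
4.862 mcg/min × 60 min/hr = 291.72 mcg/hr
Concentration = 2 mg ÷ 76 mL = 0.02631579 mg/mL = 26.31579 mcg/mL
Rate = 291.72 mcg/hr ÷ 26.31579 mcg/mL = 11.08536 mL/hr
Volume infused = 11.08536 mL/hr × 5.3 hr = 58.75241 mL
Volume remaining = 76 − 58.75241 = 17.24759 mL
Drug remaining = 17.24759 mL × 26.31579 mcg/mL = 453.884 mcg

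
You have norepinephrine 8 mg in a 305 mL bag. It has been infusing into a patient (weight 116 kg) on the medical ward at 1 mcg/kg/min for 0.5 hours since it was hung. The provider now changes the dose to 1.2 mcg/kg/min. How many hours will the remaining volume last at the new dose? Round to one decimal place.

Initial rate:
Dose = 1 mcg/kg/min × 116 kg = 116 mcg/min
116 mcg/min × 60 min/hr = 6960 mcg/hr
Concentration = 8 mg ÷ 305 mL = 0.02622951 mg/mL = 26.22951 mcg/mL
Rate = 6960 mcg/hr ÷ 26.22951 mcg/mL = 265.35 mL/hr
Volume infused so far = 265.35 mL/hr × 0.5 hr = 132.675 mL
Volume remaining = 305 − 132.675 = 172.325 mL
New rate:
Dose = 1.2 mcg/kg/min × 116 kg = 139.2 mcg/min
139.2 mcg/min × 60 min/hr = 8352 mcg/hr
Rate = 8352 mcg/hr ÷ 26.22951 mcg/mL = 318.42 mL/hr
Time remaining = 172.325 mL ÷ 318.42 mL/hr = 0.5411877 hr

0.5 hours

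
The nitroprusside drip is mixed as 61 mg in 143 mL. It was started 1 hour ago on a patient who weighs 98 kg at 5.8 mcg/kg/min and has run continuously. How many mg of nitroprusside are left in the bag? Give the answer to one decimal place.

Dose = 5.8 mcg/kg/min × 98 kg = 568.4 mcg/min
568.4 mcg/min × 60 min/hr = 34104 mcg/hr
Concentration = 61 mg ÷ 143 mL = 0.4265734 mg/mL = 426.5734 mcg/mL
Rate = 34104 mcg/hr ÷ 426.5734 mcg/mL = 79.94872 mL/hr
Volume infused = 79.94872 mL/hr × 1 hr = 79.94872 mL
Volume remaining = 143 − 79.94872 = 63.05128 mL
Drug remaining = 63.05128 mL × 426.5734 mcg/mL = 26896 mcg = 26.896 mg

26.9 mg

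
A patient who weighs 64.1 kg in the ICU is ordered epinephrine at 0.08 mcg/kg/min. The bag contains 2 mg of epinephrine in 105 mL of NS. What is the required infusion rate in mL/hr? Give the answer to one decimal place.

Dose = 0.08 mcg/kg/min × 64.1 kg = 5.128 mcg/min
5.128 mcg/min × 60 min/hr = 307.68 mcg/hr
Concentration = 2 mg ÷ 105 mL = 0.01904762 mg/mL = 19.04762 mcg/mL
Rate = 307.68 mcg/hr ÷ 19.04762 mcg/mL = 16.1532 mL/hr

16.2 mL/hr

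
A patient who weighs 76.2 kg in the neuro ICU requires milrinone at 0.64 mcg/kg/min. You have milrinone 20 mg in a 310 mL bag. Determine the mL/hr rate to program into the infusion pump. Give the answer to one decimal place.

Dose = 0.64 mcg/kg/min × 76.2 kg = 48.768 mcg/min
48.768 mcg/min × 60 min/hr = 2926.08 mcg/hr
Concentration = 20 mg ÷ 310 mL = 0.06451613 mg/mL = 64.51613 mcg/mL
Rate = 2926.08 mcg/hr ÷ 64.51613 mcg/mL = 45.35424 mL/hr

45.4 mL/hr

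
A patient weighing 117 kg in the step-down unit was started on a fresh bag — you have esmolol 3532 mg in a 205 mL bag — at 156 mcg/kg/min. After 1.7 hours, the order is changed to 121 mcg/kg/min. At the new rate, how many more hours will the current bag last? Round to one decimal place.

2.0 hours

Initial rate:
Dose = 156 mcg/kg/min × 117 kg = 18252 mcg/min
18252 mcg/min × 60 min/hr = 1095120 mcg/hr
Concentration = 3532 mg ÷ 205 mL = 17.22927 mg/mL = 17229.27 mcg/mL
Rate = 1095120 mcg/hr ÷ 17229.27 mcg/mL = 63.56161 mL/hr
Volume infused so far = 63.56161 mL/hr × 1.7 hr = 108.0547 mL
Volume remaining = 205 − 108.0547 = 96.94527 mL
New rate:
Dose = 121 mcg/kg/min × 117 kg = 14157 mcg/min
14157 mcg/min × 60 min/hr = 849420 mcg/hr
Rate = 849420 mcg/hr ÷ 17229.27 mcg/mL = 49.30099 mL/hr
Time remaining = 96.94527 mL ÷ 49.30099 mL/hr = 1.966396 hr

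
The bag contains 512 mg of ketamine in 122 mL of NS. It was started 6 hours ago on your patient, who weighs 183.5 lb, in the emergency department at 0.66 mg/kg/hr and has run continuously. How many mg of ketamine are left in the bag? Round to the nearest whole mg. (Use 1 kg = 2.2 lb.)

182 mg

Weight = 183.5 lb ÷ 2.2 lb/kg = 83.40909 kg
Dose = 0.66 mg/kg/hr × 83.40909 kg = 55.05 mg/hr
Concentration = 512 mg ÷ 122 mL = 4.196721 mg/mL
Rate = 55.05 mg/hr ÷ 4.196721 mg/mL = 13.11738 mL/hr
Volume infused = 13.11738 mL/hr × 6 hr = 78.7043 mL
Volume remaining = 122 − 78.7043 = 43.2957 mL
Drug remaining = 43.2957 mL × 4.196721 mg/mL = 181.7 mg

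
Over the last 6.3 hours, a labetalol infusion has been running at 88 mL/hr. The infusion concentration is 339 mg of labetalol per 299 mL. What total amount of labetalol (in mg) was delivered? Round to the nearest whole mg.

Concentration = 339 mg ÷ 299 mL = 1.133779 mg/mL
Drug rate = 88 mL/hr × 1.133779 mg/mL = 99.77258 mg/hr
Total = 99.77258 mg/hr × 6.3 hr = 628.5672 mg

629 mg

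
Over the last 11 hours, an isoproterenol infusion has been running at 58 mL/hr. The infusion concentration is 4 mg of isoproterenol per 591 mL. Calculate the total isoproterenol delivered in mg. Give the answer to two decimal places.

4.32 mg

Concentration = 4 mg ÷ 591 mL = 0.00676819 mg/mL = 6.76819 mcg/mL
Drug rate = 58 mL/hr × 6.76819 mcg/mL = 392.555 mcg/hr
Total = 392.555 mcg/hr × 11 hr = 4318.105 mcg = 4.318105 mg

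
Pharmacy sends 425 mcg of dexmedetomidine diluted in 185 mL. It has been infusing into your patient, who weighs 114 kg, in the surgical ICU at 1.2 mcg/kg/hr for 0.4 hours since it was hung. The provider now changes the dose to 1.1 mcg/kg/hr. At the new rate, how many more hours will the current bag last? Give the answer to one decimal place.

3.0 hours

Initial rate:
Dose = 1.2 mcg/kg/hr × 114 kg = 136.8 mcg/hr
Concentration = 425 mcg ÷ 185 mL = 2.297297 mcg/mL
Rate = 136.8 mcg/hr ÷ 2.297297 mcg/mL = 59.54824 mL/hr
Volume infused so far = 59.54824 mL/hr × 0.4 hr = 23.81929 mL
Volume remaining = 185 − 23.81929 = 161.1807 mL
New rate:
Dose = 1.1 mcg/kg/hr × 114 kg = 125.4 mcg/hr
Rate = 125.4 mcg/hr ÷ 2.297297 mcg/mL = 54.58588 mL/hr
Time remaining = 161.1807 mL ÷ 54.58588 mL/hr = 2.952791 hr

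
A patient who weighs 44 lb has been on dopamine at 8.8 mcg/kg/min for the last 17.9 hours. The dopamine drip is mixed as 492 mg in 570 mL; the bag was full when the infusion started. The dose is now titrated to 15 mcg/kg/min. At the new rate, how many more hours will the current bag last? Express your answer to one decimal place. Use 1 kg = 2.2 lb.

Initial rate:
Weight = 44 lb ÷ 2.2 lb/kg = 20 kg
Dose = 8.8 mcg/kg/min × 20 kg = 176 mcg/min
176 mcg/min × 60 min/hr = 10560 mcg/hr
Concentration = 492 mg ÷ 570 mL = 0.8631579 mg/mL = 863.1579 mcg/mL
Rate = 10560 mcg/hr ÷ 863.1579 mcg/mL = 12.23415 mL/hr
Volume infused so far = 12.23415 mL/hr × 17.9 hr = 218.9912 mL
Volume remaining = 570 − 218.9912 = 351.0088 mL
New rate:
Dose = 15 mcg/kg/min × 20 kg = 300 mcg/min
300 mcg/min × 60 min/hr = 18000 mcg/hr
Rate = 18000 mcg/hr ÷ 863.1579 mcg/mL = 20.85366 mL/hr
Time remaining = 351.0088 mL ÷ 20.85366 mL/hr = 16.832 hr

16.8 hours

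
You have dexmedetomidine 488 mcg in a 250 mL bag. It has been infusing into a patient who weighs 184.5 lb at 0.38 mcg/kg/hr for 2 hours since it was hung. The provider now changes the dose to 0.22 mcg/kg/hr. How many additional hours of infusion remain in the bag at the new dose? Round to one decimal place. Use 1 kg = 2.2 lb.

Initial rate:
Weight = 184.5 lb ÷ 2.2 lb/kg = 83.86364 kg
Dose = 0.38 mcg/kg/hr × 83.86364 kg = 31.86818 mcg/hr
Concentration = 488 mcg ÷ 250 mL = 1.952 mcg/mL
Rate = 31.86818 mcg/hr ÷ 1.952 mcg/mL = 16.32591 mL/hr
Volume infused so far = 16.32591 mL/hr × 2 hr = 32.65183 mL
Volume remaining = 250 − 32.65183 = 217.3482 mL
New rate:
Dose = 0.22 mcg/kg/hr × 83.86364 kg = 18.45 mcg/hr
Rate = 18.45 mcg/hr ÷ 1.952 mcg/mL = 9.451844 mL/hr
Time remaining = 217.3482 mL ÷ 9.451844 mL/hr = 22.99532 hr

23.0 hours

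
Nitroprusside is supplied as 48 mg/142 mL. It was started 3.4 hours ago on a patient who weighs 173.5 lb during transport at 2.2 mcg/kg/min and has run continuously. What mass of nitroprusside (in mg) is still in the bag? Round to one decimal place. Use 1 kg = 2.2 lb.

Weight = 173.5 lb ÷ 2.2 lb/kg = 78.86364 kg
Dose = 2.2 mcg/kg/min × 78.86364 kg = 173.5 mcg/min
173.5 mcg/min × 60 min/hr = 10410 mcg/hr
Concentration = 48 mg ÷ 142 mL = 0.3380282 mg/mL = 338.0282 mcg/mL
Rate = 10410 mcg/hr ÷ 338.0282 mcg/mL = 30.79625 mL/hr
Volume infused = 30.79625 mL/hr × 3.4 hr = 104.7073 mL
Volume remaining = 142 − 104.7073 = 37.29275 mL
Drug remaining = 37.29275 mL × 338.0282 mcg/mL = 12606 mcg = 12.606 mg

12.6 mg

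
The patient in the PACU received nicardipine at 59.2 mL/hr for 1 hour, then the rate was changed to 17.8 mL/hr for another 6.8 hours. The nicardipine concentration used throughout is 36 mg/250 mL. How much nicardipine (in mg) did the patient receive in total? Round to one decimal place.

26.0 mg

Concentration = 36 mg ÷ 250 mL = 0.144 mg/mL
Stage 1: 59.2 mL/hr × 1 hr = 59.2 mL → 59.2 mL × 0.144 mg/mL = 8.5248 mg
Stage 2: 17.8 mL/hr × 6.8 hr = 121.04 mL → 121.04 mL × 0.144 mg/mL = 17.42976 mg
Total = 8.5248 + 17.42976 = 25.95456 mg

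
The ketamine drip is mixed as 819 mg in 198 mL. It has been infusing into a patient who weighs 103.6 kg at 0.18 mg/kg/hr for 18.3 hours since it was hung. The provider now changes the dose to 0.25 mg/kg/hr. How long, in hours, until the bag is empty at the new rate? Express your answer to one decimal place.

Initial rate:
Dose = 0.18 mg/kg/hr × 103.6 kg = 18.648 mg/hr
Concentration = 819 mg ÷ 198 mL = 4.136364 mg/mL
Rate = 18.648 mg/hr ÷ 4.136364 mg/mL = 4.508308 mL/hr
Volume infused so far = 4.508308 mL/hr × 18.3 hr = 82.50203 mL
Volume remaining = 198 − 82.50203 = 115.498 mL
New rate:
Dose = 0.25 mg/kg/hr × 103.6 kg = 25.9 mg/hr
Rate = 25.9 mg/hr ÷ 4.136364 mg/mL = 6.261538 mL/hr
Time remaining = 115.498 mL ÷ 6.261538 mL/hr = 18.44562 hr

18.4 hours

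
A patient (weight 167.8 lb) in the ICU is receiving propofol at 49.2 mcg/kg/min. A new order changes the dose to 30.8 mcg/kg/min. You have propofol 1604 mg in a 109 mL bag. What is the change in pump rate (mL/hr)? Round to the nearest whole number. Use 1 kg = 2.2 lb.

At the current dose:
Weight = 167.8 lb ÷ 2.2 lb/kg = 76.27273 kg
Dose = 49.2 mcg/kg/min × 76.27273 kg = 3752.618 mcg/min
3752.618 mcg/min × 60 min/hr = 225157.1 mcg/hr
Concentration = 1604 mg ÷ 109 mL = 14.7156 mg/mL = 14715.6 mcg/mL
Rate = 225157.1 mcg/hr ÷ 14715.6 mcg/mL = 15.30058 mL/hr
At the new dose:
Dose = 30.8 mcg/kg/min × 76.27273 kg = 2349.2 mcg/min
2349.2 mcg/min × 60 min/hr = 140952 mcg/hr
Rate = 140952 mcg/hr ÷ 14715.6 mcg/mL = 9.578409 mL/hr
Change = 9.578409 − 15.30058 = -5.722166 mL/hr → 5.722166 mL/hr decrease

6 mL/hr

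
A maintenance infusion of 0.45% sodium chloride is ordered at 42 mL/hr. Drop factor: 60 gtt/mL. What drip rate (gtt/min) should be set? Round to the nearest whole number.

42 mL/hr ÷ 60 min/hr = 0.7 mL/min
0.7 mL/min × 60 gtt/mL = 42 gtt/min

42 gtt/min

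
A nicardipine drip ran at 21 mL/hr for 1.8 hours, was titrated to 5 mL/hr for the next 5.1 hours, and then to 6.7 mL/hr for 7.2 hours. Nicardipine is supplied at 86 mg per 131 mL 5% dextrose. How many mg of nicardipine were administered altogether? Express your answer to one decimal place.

73.2 mg

Concentration = 86 mg ÷ 131 mL = 0.6564885 mg/mL
Stage 1: 21 mL/hr × 1.8 hr = 37.8 mL → 37.8 mL × 0.6564885 mg/mL = 24.81527 mg
Stage 2: 5 mL/hr × 5.1 hr = 25.5 mL → 25.5 mL × 0.6564885 mg/mL = 16.74046 mg
Stage 3: 6.7 mL/hr × 7.2 hr = 48.24 mL → 48.24 mL × 0.6564885 mg/mL = 31.66901 mg
Total = 24.81527 + 16.74046 + 31.66901 = 73.22473 mg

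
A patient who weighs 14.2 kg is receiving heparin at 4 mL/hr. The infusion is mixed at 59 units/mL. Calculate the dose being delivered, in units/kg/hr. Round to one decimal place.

16.6 units/kg/hr

Drug rate = 4 mL/hr × 59 units/mL = 236 units/hr
236 units/hr ÷ 14.2 kg = 16.61972 units/kg/hr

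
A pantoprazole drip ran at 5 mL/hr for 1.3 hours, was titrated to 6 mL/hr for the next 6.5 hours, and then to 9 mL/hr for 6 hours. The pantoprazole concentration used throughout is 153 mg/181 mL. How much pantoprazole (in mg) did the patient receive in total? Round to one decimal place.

Concentration = 153 mg ÷ 181 mL = 0.8453039 mg/mL
Stage 1: 5 mL/hr × 1.3 hr = 6.5 mL → 6.5 mL × 0.8453039 mg/mL = 5.494475 mg
Stage 2: 6 mL/hr × 6.5 hr = 39 mL → 39 mL × 0.8453039 mg/mL = 32.96685 mg
Stage 3: 9 mL/hr × 6 hr = 54 mL → 54 mL × 0.8453039 mg/mL = 45.64641 mg
Total = 5.494475 + 32.96685 + 45.64641 = 84.10773 mg

84.1 mg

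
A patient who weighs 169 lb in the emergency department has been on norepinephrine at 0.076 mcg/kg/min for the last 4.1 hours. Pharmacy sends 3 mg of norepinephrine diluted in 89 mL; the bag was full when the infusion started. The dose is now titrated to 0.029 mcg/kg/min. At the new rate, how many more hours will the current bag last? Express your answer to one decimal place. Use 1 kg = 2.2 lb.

Initial rate:
Weight = 169 lb ÷ 2.2 lb/kg = 76.81818 kg
Dose = 0.076 mcg/kg/min × 76.81818 kg = 5.838182 mcg/min
5.838182 mcg/min × 60 min/hr = 350.2909 mcg/hr
Concentration = 3 mg ÷ 89 mL = 0.03370787 mg/mL = 33.70787 mcg/mL
Rate = 350.2909 mcg/hr ÷ 33.70787 mcg/mL = 10.39196 mL/hr
Volume infused so far = 10.39196 mL/hr × 4.1 hr = 42.60705 mL
Volume remaining = 89 − 42.60705 = 46.39295 mL
New rate:
Dose = 0.029 mcg/kg/min × 76.81818 kg = 2.227727 mcg/min
2.227727 mcg/min × 60 min/hr = 133.6636 mcg/hr
Rate = 133.6636 mcg/hr ÷ 33.70787 mcg/mL = 3.965355 mL/hr
Time remaining = 46.39295 mL ÷ 3.965355 mL/hr = 11.69957 hr

11.7 hours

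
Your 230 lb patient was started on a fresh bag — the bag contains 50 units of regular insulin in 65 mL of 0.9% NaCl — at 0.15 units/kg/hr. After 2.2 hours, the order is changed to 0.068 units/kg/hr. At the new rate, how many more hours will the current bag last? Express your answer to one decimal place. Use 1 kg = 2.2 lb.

Initial rate:
Weight = 230 lb ÷ 2.2 lb/kg = 104.5455 kg
Dose = 0.15 units/kg/hr × 104.5455 kg = 15.68182 units/hr
Concentration = 50 units ÷ 65 mL = 0.7692308 units/mL
Rate = 15.68182 units/hr ÷ 0.7692308 units/mL = 20.38636 mL/hr
Volume infused so far = 20.38636 mL/hr × 2.2 hr = 44.85 mL
Volume remaining = 65 − 44.85 = 20.15 mL
New rate:
Dose = 0.068 units/kg/hr × 104.5455 kg = 7.109091 units/hr
Rate = 7.109091 units/hr ÷ 0.7692308 units/mL = 9.241818 mL/hr
Time remaining = 20.15 mL ÷ 9.241818 mL/hr = 2.180307 hr

2.2 hours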